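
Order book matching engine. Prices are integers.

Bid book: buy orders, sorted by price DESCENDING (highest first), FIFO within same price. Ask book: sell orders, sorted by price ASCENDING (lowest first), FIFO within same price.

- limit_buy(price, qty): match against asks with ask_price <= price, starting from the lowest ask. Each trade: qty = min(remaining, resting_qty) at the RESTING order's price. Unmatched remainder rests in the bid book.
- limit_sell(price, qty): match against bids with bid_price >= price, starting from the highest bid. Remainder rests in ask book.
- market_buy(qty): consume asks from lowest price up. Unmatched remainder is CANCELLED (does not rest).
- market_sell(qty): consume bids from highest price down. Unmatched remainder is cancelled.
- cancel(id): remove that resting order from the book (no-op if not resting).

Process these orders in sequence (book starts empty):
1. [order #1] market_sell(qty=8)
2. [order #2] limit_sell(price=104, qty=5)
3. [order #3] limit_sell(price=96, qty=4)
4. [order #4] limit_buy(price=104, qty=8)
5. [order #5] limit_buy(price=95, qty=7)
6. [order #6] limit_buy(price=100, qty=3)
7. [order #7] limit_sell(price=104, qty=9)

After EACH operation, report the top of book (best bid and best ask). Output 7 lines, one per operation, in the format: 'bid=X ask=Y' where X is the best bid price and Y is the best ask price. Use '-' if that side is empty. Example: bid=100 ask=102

After op 1 [order #1] market_sell(qty=8): fills=none; bids=[-] asks=[-]
After op 2 [order #2] limit_sell(price=104, qty=5): fills=none; bids=[-] asks=[#2:5@104]
After op 3 [order #3] limit_sell(price=96, qty=4): fills=none; bids=[-] asks=[#3:4@96 #2:5@104]
After op 4 [order #4] limit_buy(price=104, qty=8): fills=#4x#3:4@96 #4x#2:4@104; bids=[-] asks=[#2:1@104]
After op 5 [order #5] limit_buy(price=95, qty=7): fills=none; bids=[#5:7@95] asks=[#2:1@104]
After op 6 [order #6] limit_buy(price=100, qty=3): fills=none; bids=[#6:3@100 #5:7@95] asks=[#2:1@104]
After op 7 [order #7] limit_sell(price=104, qty=9): fills=none; bids=[#6:3@100 #5:7@95] asks=[#2:1@104 #7:9@104]

Answer: bid=- ask=-
bid=- ask=104
bid=- ask=96
bid=- ask=104
bid=95 ask=104
bid=100 ask=104
bid=100 ask=104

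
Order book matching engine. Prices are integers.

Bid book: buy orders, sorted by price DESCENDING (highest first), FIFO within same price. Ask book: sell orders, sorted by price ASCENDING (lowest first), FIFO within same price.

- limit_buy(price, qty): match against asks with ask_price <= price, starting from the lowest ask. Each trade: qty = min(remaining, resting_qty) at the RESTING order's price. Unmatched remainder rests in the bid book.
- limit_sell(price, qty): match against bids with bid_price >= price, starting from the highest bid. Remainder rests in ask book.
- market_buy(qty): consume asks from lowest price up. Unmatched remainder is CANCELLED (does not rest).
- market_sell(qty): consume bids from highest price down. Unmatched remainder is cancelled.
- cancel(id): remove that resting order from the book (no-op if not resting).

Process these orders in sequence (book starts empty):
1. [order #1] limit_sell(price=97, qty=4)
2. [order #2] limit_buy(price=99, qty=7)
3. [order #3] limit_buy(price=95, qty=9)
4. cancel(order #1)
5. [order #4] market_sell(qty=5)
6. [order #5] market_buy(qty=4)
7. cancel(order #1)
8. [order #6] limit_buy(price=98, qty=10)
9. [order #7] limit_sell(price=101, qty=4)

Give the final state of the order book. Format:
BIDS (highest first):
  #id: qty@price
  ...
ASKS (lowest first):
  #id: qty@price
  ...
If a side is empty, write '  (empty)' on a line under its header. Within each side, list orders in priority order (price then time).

Answer: BIDS (highest first):
  #6: 10@98
  #3: 7@95
ASKS (lowest first):
  #7: 4@101

Derivation:
After op 1 [order #1] limit_sell(price=97, qty=4): fills=none; bids=[-] asks=[#1:4@97]
After op 2 [order #2] limit_buy(price=99, qty=7): fills=#2x#1:4@97; bids=[#2:3@99] asks=[-]
After op 3 [order #3] limit_buy(price=95, qty=9): fills=none; bids=[#2:3@99 #3:9@95] asks=[-]
After op 4 cancel(order #1): fills=none; bids=[#2:3@99 #3:9@95] asks=[-]
After op 5 [order #4] market_sell(qty=5): fills=#2x#4:3@99 #3x#4:2@95; bids=[#3:7@95] asks=[-]
After op 6 [order #5] market_buy(qty=4): fills=none; bids=[#3:7@95] asks=[-]
After op 7 cancel(order #1): fills=none; bids=[#3:7@95] asks=[-]
After op 8 [order #6] limit_buy(price=98, qty=10): fills=none; bids=[#6:10@98 #3:7@95] asks=[-]
After op 9 [order #7] limit_sell(price=101, qty=4): fills=none; bids=[#6:10@98 #3:7@95] asks=[#7:4@101]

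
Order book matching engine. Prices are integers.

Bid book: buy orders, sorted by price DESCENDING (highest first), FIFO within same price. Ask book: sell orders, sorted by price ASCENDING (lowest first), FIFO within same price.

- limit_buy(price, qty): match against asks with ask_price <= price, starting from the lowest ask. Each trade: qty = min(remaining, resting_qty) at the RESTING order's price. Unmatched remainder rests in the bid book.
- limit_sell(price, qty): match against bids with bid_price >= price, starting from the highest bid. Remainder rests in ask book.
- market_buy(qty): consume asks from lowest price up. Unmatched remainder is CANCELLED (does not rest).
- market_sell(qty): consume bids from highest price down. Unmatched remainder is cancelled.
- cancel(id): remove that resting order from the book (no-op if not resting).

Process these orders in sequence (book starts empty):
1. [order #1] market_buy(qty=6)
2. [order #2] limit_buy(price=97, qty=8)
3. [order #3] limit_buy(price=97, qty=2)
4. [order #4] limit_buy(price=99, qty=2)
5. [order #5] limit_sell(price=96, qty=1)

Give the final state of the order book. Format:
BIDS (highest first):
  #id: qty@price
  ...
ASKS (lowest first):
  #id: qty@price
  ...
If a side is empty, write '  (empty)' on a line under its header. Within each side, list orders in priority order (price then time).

Answer: BIDS (highest first):
  #4: 1@99
  #2: 8@97
  #3: 2@97
ASKS (lowest first):
  (empty)

Derivation:
After op 1 [order #1] market_buy(qty=6): fills=none; bids=[-] asks=[-]
After op 2 [order #2] limit_buy(price=97, qty=8): fills=none; bids=[#2:8@97] asks=[-]
After op 3 [order #3] limit_buy(price=97, qty=2): fills=none; bids=[#2:8@97 #3:2@97] asks=[-]
After op 4 [order #4] limit_buy(price=99, qty=2): fills=none; bids=[#4:2@99 #2:8@97 #3:2@97] asks=[-]
After op 5 [order #5] limit_sell(price=96, qty=1): fills=#4x#5:1@99; bids=[#4:1@99 #2:8@97 #3:2@97] asks=[-]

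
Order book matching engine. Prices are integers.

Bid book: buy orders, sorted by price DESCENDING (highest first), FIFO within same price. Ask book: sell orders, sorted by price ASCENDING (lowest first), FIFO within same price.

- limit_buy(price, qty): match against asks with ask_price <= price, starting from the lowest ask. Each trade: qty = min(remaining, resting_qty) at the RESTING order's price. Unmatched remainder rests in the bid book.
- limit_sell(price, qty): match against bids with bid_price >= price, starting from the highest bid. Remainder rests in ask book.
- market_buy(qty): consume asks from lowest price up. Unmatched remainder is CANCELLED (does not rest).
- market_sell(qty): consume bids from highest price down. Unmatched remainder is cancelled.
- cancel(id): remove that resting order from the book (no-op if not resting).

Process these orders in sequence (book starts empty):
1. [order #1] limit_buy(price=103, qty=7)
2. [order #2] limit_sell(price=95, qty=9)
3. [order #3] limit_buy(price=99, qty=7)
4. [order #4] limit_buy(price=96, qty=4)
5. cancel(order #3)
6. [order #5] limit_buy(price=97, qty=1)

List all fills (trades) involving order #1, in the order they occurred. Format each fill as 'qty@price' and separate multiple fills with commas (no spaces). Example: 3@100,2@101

After op 1 [order #1] limit_buy(price=103, qty=7): fills=none; bids=[#1:7@103] asks=[-]
After op 2 [order #2] limit_sell(price=95, qty=9): fills=#1x#2:7@103; bids=[-] asks=[#2:2@95]
After op 3 [order #3] limit_buy(price=99, qty=7): fills=#3x#2:2@95; bids=[#3:5@99] asks=[-]
After op 4 [order #4] limit_buy(price=96, qty=4): fills=none; bids=[#3:5@99 #4:4@96] asks=[-]
After op 5 cancel(order #3): fills=none; bids=[#4:4@96] asks=[-]
After op 6 [order #5] limit_buy(price=97, qty=1): fills=none; bids=[#5:1@97 #4:4@96] asks=[-]

Answer: 7@103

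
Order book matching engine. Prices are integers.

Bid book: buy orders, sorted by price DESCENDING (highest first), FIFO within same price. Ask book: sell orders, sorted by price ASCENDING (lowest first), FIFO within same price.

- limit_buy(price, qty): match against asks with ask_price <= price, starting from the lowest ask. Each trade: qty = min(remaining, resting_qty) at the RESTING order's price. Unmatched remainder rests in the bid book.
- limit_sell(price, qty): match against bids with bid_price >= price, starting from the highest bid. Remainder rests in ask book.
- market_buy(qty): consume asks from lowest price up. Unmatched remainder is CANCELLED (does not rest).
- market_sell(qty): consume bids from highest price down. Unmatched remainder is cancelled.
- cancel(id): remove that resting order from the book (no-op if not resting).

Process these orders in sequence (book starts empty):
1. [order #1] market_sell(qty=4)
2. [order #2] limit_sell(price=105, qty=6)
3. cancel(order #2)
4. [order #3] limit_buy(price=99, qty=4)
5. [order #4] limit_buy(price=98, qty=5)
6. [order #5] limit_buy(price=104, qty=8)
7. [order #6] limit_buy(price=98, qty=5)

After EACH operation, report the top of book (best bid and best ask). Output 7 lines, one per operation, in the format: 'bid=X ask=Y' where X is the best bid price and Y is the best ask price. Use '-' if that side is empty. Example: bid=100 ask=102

Answer: bid=- ask=-
bid=- ask=105
bid=- ask=-
bid=99 ask=-
bid=99 ask=-
bid=104 ask=-
bid=104 ask=-

Derivation:
After op 1 [order #1] market_sell(qty=4): fills=none; bids=[-] asks=[-]
After op 2 [order #2] limit_sell(price=105, qty=6): fills=none; bids=[-] asks=[#2:6@105]
After op 3 cancel(order #2): fills=none; bids=[-] asks=[-]
After op 4 [order #3] limit_buy(price=99, qty=4): fills=none; bids=[#3:4@99] asks=[-]
After op 5 [order #4] limit_buy(price=98, qty=5): fills=none; bids=[#3:4@99 #4:5@98] asks=[-]
After op 6 [order #5] limit_buy(price=104, qty=8): fills=none; bids=[#5:8@104 #3:4@99 #4:5@98] asks=[-]
After op 7 [order #6] limit_buy(price=98, qty=5): fills=none; bids=[#5:8@104 #3:4@99 #4:5@98 #6:5@98] asks=[-]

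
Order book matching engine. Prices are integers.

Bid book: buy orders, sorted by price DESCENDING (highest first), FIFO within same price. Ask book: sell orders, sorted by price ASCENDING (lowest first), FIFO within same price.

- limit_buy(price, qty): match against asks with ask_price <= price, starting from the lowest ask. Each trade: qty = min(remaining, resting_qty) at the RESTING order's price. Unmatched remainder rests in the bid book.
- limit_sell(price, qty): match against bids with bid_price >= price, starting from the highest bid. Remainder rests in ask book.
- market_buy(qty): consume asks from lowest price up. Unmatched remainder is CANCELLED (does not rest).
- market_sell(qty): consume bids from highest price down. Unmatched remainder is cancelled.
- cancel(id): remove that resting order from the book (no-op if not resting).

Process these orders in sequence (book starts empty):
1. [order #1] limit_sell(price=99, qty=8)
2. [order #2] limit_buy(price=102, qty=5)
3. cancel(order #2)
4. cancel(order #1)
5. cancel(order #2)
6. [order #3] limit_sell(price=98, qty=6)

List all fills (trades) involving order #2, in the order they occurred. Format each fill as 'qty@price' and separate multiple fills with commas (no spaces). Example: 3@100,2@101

Answer: 5@99

Derivation:
After op 1 [order #1] limit_sell(price=99, qty=8): fills=none; bids=[-] asks=[#1:8@99]
After op 2 [order #2] limit_buy(price=102, qty=5): fills=#2x#1:5@99; bids=[-] asks=[#1:3@99]
After op 3 cancel(order #2): fills=none; bids=[-] asks=[#1:3@99]
After op 4 cancel(order #1): fills=none; bids=[-] asks=[-]
After op 5 cancel(order #2): fills=none; bids=[-] asks=[-]
After op 6 [order #3] limit_sell(price=98, qty=6): fills=none; bids=[-] asks=[#3:6@98]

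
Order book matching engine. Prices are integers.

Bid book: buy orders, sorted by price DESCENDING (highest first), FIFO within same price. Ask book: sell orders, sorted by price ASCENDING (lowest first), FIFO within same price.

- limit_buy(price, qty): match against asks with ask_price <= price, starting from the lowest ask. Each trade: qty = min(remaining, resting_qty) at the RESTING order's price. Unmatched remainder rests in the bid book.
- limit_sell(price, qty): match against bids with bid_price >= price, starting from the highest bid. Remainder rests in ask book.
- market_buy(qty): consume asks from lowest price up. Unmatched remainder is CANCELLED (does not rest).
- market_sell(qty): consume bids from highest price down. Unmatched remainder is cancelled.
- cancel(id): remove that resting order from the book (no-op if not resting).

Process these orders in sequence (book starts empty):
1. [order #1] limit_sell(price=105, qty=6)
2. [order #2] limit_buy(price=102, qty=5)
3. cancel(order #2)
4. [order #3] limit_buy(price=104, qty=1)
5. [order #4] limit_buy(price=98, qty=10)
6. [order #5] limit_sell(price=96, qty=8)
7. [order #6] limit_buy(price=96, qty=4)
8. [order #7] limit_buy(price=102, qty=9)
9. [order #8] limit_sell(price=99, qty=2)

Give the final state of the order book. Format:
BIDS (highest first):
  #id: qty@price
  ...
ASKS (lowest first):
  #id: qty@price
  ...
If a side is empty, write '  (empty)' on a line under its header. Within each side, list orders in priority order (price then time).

Answer: BIDS (highest first):
  #7: 7@102
  #4: 3@98
  #6: 4@96
ASKS (lowest first):
  #1: 6@105

Derivation:
After op 1 [order #1] limit_sell(price=105, qty=6): fills=none; bids=[-] asks=[#1:6@105]
After op 2 [order #2] limit_buy(price=102, qty=5): fills=none; bids=[#2:5@102] asks=[#1:6@105]
After op 3 cancel(order #2): fills=none; bids=[-] asks=[#1:6@105]
After op 4 [order #3] limit_buy(price=104, qty=1): fills=none; bids=[#3:1@104] asks=[#1:6@105]
After op 5 [order #4] limit_buy(price=98, qty=10): fills=none; bids=[#3:1@104 #4:10@98] asks=[#1:6@105]
After op 6 [order #5] limit_sell(price=96, qty=8): fills=#3x#5:1@104 #4x#5:7@98; bids=[#4:3@98] asks=[#1:6@105]
After op 7 [order #6] limit_buy(price=96, qty=4): fills=none; bids=[#4:3@98 #6:4@96] asks=[#1:6@105]
After op 8 [order #7] limit_buy(price=102, qty=9): fills=none; bids=[#7:9@102 #4:3@98 #6:4@96] asks=[#1:6@105]
After op 9 [order #8] limit_sell(price=99, qty=2): fills=#7x#8:2@102; bids=[#7:7@102 #4:3@98 #6:4@96] asks=[#1:6@105]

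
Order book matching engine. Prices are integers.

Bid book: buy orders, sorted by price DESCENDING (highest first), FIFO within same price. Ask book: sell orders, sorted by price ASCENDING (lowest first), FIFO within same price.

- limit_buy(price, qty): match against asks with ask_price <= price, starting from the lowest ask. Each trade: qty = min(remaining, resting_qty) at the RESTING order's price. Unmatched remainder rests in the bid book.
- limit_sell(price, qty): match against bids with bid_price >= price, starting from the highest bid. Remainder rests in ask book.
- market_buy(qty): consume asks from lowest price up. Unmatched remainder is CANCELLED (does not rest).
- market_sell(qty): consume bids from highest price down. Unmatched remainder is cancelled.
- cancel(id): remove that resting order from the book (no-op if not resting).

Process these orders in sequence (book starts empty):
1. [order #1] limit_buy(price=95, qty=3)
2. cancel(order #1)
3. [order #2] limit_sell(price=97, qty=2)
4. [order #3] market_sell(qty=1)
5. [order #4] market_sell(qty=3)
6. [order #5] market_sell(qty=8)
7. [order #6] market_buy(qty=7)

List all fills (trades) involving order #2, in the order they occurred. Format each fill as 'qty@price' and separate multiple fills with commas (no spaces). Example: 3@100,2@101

After op 1 [order #1] limit_buy(price=95, qty=3): fills=none; bids=[#1:3@95] asks=[-]
After op 2 cancel(order #1): fills=none; bids=[-] asks=[-]
After op 3 [order #2] limit_sell(price=97, qty=2): fills=none; bids=[-] asks=[#2:2@97]
After op 4 [order #3] market_sell(qty=1): fills=none; bids=[-] asks=[#2:2@97]
After op 5 [order #4] market_sell(qty=3): fills=none; bids=[-] asks=[#2:2@97]
After op 6 [order #5] market_sell(qty=8): fills=none; bids=[-] asks=[#2:2@97]
After op 7 [order #6] market_buy(qty=7): fills=#6x#2:2@97; bids=[-] asks=[-]

Answer: 2@97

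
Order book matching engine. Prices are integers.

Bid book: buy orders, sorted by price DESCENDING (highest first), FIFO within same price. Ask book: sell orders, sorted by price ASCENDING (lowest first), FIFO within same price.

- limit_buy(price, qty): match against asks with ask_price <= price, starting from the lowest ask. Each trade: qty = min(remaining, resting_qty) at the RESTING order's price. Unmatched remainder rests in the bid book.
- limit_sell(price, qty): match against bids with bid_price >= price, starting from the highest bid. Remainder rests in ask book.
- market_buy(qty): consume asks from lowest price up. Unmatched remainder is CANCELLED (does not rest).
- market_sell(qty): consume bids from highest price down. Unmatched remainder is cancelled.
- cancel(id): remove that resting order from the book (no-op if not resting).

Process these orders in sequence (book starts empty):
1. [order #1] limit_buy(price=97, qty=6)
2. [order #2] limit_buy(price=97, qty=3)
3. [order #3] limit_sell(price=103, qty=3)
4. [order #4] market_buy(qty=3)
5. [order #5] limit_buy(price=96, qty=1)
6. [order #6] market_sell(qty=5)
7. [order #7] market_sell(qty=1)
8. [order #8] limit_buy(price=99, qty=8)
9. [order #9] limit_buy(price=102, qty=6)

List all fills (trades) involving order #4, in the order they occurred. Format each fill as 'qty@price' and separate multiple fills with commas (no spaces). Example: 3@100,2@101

Answer: 3@103

Derivation:
After op 1 [order #1] limit_buy(price=97, qty=6): fills=none; bids=[#1:6@97] asks=[-]
After op 2 [order #2] limit_buy(price=97, qty=3): fills=none; bids=[#1:6@97 #2:3@97] asks=[-]
After op 3 [order #3] limit_sell(price=103, qty=3): fills=none; bids=[#1:6@97 #2:3@97] asks=[#3:3@103]
After op 4 [order #4] market_buy(qty=3): fills=#4x#3:3@103; bids=[#1:6@97 #2:3@97] asks=[-]
After op 5 [order #5] limit_buy(price=96, qty=1): fills=none; bids=[#1:6@97 #2:3@97 #5:1@96] asks=[-]
After op 6 [order #6] market_sell(qty=5): fills=#1x#6:5@97; bids=[#1:1@97 #2:3@97 #5:1@96] asks=[-]
After op 7 [order #7] market_sell(qty=1): fills=#1x#7:1@97; bids=[#2:3@97 #5:1@96] asks=[-]
After op 8 [order #8] limit_buy(price=99, qty=8): fills=none; bids=[#8:8@99 #2:3@97 #5:1@96] asks=[-]
After op 9 [order #9] limit_buy(price=102, qty=6): fills=none; bids=[#9:6@102 #8:8@99 #2:3@97 #5:1@96] asks=[-]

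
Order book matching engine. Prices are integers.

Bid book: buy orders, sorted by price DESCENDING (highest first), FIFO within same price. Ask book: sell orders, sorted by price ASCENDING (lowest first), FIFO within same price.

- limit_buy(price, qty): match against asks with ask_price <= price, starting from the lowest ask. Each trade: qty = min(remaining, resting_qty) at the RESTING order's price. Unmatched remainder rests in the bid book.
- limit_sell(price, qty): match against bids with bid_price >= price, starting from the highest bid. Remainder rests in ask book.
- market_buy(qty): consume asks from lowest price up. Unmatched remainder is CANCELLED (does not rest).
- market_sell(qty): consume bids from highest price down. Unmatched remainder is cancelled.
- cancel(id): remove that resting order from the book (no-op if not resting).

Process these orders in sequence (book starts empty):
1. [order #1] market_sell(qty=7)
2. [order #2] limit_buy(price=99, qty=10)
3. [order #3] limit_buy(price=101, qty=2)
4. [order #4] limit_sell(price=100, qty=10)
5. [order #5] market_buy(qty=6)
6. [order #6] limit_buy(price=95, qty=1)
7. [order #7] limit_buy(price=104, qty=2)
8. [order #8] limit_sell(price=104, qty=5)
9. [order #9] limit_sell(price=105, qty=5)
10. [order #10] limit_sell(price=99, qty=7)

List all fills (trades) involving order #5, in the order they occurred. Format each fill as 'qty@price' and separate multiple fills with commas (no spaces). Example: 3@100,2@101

After op 1 [order #1] market_sell(qty=7): fills=none; bids=[-] asks=[-]
After op 2 [order #2] limit_buy(price=99, qty=10): fills=none; bids=[#2:10@99] asks=[-]
After op 3 [order #3] limit_buy(price=101, qty=2): fills=none; bids=[#3:2@101 #2:10@99] asks=[-]
After op 4 [order #4] limit_sell(price=100, qty=10): fills=#3x#4:2@101; bids=[#2:10@99] asks=[#4:8@100]
After op 5 [order #5] market_buy(qty=6): fills=#5x#4:6@100; bids=[#2:10@99] asks=[#4:2@100]
After op 6 [order #6] limit_buy(price=95, qty=1): fills=none; bids=[#2:10@99 #6:1@95] asks=[#4:2@100]
After op 7 [order #7] limit_buy(price=104, qty=2): fills=#7x#4:2@100; bids=[#2:10@99 #6:1@95] asks=[-]
After op 8 [order #8] limit_sell(price=104, qty=5): fills=none; bids=[#2:10@99 #6:1@95] asks=[#8:5@104]
After op 9 [order #9] limit_sell(price=105, qty=5): fills=none; bids=[#2:10@99 #6:1@95] asks=[#8:5@104 #9:5@105]
After op 10 [order #10] limit_sell(price=99, qty=7): fills=#2x#10:7@99; bids=[#2:3@99 #6:1@95] asks=[#8:5@104 #9:5@105]

Answer: 6@100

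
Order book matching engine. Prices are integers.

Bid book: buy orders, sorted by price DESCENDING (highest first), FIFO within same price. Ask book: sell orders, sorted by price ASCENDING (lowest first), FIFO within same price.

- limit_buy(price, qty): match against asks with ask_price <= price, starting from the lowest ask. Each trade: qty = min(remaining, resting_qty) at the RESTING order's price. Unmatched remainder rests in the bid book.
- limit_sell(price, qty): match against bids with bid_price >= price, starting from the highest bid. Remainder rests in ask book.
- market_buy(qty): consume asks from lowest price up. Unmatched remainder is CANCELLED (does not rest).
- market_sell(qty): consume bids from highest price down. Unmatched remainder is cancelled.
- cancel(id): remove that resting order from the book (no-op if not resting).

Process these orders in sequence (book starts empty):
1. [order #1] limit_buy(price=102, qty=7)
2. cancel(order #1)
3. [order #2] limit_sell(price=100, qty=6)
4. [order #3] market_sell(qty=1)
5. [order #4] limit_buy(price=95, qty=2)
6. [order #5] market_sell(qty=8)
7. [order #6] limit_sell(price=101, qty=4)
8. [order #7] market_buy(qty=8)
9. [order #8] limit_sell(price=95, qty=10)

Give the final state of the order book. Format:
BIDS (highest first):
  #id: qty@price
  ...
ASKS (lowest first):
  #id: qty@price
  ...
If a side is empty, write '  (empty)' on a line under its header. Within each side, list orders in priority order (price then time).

After op 1 [order #1] limit_buy(price=102, qty=7): fills=none; bids=[#1:7@102] asks=[-]
After op 2 cancel(order #1): fills=none; bids=[-] asks=[-]
After op 3 [order #2] limit_sell(price=100, qty=6): fills=none; bids=[-] asks=[#2:6@100]
After op 4 [order #3] market_sell(qty=1): fills=none; bids=[-] asks=[#2:6@100]
After op 5 [order #4] limit_buy(price=95, qty=2): fills=none; bids=[#4:2@95] asks=[#2:6@100]
After op 6 [order #5] market_sell(qty=8): fills=#4x#5:2@95; bids=[-] asks=[#2:6@100]
After op 7 [order #6] limit_sell(price=101, qty=4): fills=none; bids=[-] asks=[#2:6@100 #6:4@101]
After op 8 [order #7] market_buy(qty=8): fills=#7x#2:6@100 #7x#6:2@101; bids=[-] asks=[#6:2@101]
After op 9 [order #8] limit_sell(price=95, qty=10): fills=none; bids=[-] asks=[#8:10@95 #6:2@101]

Answer: BIDS (highest first):
  (empty)
ASKS (lowest first):
  #8: 10@95
  #6: 2@101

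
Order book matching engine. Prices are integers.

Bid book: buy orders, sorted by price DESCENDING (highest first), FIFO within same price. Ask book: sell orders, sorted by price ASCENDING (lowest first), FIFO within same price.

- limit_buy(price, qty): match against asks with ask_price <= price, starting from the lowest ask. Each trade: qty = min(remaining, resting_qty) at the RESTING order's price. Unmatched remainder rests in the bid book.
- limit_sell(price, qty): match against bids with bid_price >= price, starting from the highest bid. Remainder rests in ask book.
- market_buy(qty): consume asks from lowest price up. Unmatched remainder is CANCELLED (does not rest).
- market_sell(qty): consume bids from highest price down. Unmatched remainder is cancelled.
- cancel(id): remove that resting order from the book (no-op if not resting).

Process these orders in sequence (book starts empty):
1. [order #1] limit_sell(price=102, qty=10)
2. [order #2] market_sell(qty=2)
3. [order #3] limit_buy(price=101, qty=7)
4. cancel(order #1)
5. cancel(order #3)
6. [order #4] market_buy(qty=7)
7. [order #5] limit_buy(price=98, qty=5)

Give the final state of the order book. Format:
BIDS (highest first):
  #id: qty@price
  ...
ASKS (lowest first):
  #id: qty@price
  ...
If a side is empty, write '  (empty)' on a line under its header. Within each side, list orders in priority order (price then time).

Answer: BIDS (highest first):
  #5: 5@98
ASKS (lowest first):
  (empty)

Derivation:
After op 1 [order #1] limit_sell(price=102, qty=10): fills=none; bids=[-] asks=[#1:10@102]
After op 2 [order #2] market_sell(qty=2): fills=none; bids=[-] asks=[#1:10@102]
After op 3 [order #3] limit_buy(price=101, qty=7): fills=none; bids=[#3:7@101] asks=[#1:10@102]
After op 4 cancel(order #1): fills=none; bids=[#3:7@101] asks=[-]
After op 5 cancel(order #3): fills=none; bids=[-] asks=[-]
After op 6 [order #4] market_buy(qty=7): fills=none; bids=[-] asks=[-]
After op 7 [order #5] limit_buy(price=98, qty=5): fills=none; bids=[#5:5@98] asks=[-]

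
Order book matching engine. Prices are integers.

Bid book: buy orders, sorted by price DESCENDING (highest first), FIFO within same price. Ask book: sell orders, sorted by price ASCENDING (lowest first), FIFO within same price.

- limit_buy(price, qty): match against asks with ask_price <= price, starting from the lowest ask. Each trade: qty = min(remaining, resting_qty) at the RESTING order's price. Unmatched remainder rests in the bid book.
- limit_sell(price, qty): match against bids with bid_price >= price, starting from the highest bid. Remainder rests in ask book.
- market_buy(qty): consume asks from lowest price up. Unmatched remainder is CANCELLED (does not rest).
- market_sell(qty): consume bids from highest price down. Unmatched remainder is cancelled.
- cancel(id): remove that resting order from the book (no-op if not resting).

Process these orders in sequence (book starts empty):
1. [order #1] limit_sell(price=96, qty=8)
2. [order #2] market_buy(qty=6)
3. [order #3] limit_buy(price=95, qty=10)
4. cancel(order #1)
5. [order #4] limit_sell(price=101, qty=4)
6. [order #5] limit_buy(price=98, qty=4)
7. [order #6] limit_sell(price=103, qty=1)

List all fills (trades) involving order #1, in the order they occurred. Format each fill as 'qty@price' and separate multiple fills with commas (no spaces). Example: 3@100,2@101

After op 1 [order #1] limit_sell(price=96, qty=8): fills=none; bids=[-] asks=[#1:8@96]
After op 2 [order #2] market_buy(qty=6): fills=#2x#1:6@96; bids=[-] asks=[#1:2@96]
After op 3 [order #3] limit_buy(price=95, qty=10): fills=none; bids=[#3:10@95] asks=[#1:2@96]
After op 4 cancel(order #1): fills=none; bids=[#3:10@95] asks=[-]
After op 5 [order #4] limit_sell(price=101, qty=4): fills=none; bids=[#3:10@95] asks=[#4:4@101]
After op 6 [order #5] limit_buy(price=98, qty=4): fills=none; bids=[#5:4@98 #3:10@95] asks=[#4:4@101]
After op 7 [order #6] limit_sell(price=103, qty=1): fills=none; bids=[#5:4@98 #3:10@95] asks=[#4:4@101 #6:1@103]

Answer: 6@96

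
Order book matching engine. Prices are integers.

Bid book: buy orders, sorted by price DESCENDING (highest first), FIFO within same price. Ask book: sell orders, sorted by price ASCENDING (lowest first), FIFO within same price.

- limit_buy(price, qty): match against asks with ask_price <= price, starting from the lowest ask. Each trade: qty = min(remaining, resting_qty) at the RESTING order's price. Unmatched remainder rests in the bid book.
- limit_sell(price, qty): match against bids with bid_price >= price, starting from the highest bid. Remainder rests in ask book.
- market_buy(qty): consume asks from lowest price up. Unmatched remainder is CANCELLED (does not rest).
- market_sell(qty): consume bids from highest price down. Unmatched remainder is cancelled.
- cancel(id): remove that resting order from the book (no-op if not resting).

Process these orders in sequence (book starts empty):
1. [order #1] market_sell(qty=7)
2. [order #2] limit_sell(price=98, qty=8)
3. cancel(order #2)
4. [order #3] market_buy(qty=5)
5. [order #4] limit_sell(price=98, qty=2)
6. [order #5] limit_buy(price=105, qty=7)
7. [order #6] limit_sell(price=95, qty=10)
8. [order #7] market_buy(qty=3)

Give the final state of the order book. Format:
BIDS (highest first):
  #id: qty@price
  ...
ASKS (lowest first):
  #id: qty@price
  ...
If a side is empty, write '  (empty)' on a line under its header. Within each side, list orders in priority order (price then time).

Answer: BIDS (highest first):
  (empty)
ASKS (lowest first):
  #6: 2@95

Derivation:
After op 1 [order #1] market_sell(qty=7): fills=none; bids=[-] asks=[-]
After op 2 [order #2] limit_sell(price=98, qty=8): fills=none; bids=[-] asks=[#2:8@98]
After op 3 cancel(order #2): fills=none; bids=[-] asks=[-]
After op 4 [order #3] market_buy(qty=5): fills=none; bids=[-] asks=[-]
After op 5 [order #4] limit_sell(price=98, qty=2): fills=none; bids=[-] asks=[#4:2@98]
After op 6 [order #5] limit_buy(price=105, qty=7): fills=#5x#4:2@98; bids=[#5:5@105] asks=[-]
After op 7 [order #6] limit_sell(price=95, qty=10): fills=#5x#6:5@105; bids=[-] asks=[#6:5@95]
After op 8 [order #7] market_buy(qty=3): fills=#7x#6:3@95; bids=[-] asks=[#6:2@95]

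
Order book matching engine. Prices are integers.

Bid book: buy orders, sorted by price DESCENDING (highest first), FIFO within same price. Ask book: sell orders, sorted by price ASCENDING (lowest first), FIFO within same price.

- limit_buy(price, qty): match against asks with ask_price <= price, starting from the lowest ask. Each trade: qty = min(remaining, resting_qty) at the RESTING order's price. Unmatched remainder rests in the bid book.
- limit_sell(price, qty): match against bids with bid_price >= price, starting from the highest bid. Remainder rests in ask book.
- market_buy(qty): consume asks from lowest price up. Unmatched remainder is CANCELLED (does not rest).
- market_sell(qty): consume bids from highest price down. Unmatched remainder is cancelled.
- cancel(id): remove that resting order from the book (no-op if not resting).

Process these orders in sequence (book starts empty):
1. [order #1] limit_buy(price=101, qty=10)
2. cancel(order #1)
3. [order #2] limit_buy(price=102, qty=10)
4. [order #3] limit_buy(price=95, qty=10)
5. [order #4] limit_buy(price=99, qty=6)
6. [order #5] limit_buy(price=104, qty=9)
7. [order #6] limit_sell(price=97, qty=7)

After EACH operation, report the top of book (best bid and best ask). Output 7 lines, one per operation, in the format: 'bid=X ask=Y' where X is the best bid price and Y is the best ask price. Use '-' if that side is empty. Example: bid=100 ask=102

After op 1 [order #1] limit_buy(price=101, qty=10): fills=none; bids=[#1:10@101] asks=[-]
After op 2 cancel(order #1): fills=none; bids=[-] asks=[-]
After op 3 [order #2] limit_buy(price=102, qty=10): fills=none; bids=[#2:10@102] asks=[-]
After op 4 [order #3] limit_buy(price=95, qty=10): fills=none; bids=[#2:10@102 #3:10@95] asks=[-]
After op 5 [order #4] limit_buy(price=99, qty=6): fills=none; bids=[#2:10@102 #4:6@99 #3:10@95] asks=[-]
After op 6 [order #5] limit_buy(price=104, qty=9): fills=none; bids=[#5:9@104 #2:10@102 #4:6@99 #3:10@95] asks=[-]
After op 7 [order #6] limit_sell(price=97, qty=7): fills=#5x#6:7@104; bids=[#5:2@104 #2:10@102 #4:6@99 #3:10@95] asks=[-]

Answer: bid=101 ask=-
bid=- ask=-
bid=102 ask=-
bid=102 ask=-
bid=102 ask=-
bid=104 ask=-
bid=104 ask=-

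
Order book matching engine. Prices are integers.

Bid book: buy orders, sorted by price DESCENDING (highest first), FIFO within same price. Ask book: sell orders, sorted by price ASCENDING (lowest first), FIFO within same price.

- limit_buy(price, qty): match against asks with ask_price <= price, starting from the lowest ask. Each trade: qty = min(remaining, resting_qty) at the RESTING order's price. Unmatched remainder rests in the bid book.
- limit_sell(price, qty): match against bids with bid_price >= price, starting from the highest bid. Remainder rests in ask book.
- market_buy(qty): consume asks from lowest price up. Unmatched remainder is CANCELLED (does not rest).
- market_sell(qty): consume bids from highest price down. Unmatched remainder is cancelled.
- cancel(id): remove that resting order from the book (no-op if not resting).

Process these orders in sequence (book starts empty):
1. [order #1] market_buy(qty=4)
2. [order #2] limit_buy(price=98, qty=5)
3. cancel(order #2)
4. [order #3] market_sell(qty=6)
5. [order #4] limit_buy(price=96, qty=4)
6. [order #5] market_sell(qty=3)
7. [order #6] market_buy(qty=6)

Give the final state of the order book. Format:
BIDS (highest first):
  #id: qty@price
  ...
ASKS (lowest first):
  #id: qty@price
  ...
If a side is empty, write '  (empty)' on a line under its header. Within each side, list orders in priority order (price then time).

Answer: BIDS (highest first):
  #4: 1@96
ASKS (lowest first):
  (empty)

Derivation:
After op 1 [order #1] market_buy(qty=4): fills=none; bids=[-] asks=[-]
After op 2 [order #2] limit_buy(price=98, qty=5): fills=none; bids=[#2:5@98] asks=[-]
After op 3 cancel(order #2): fills=none; bids=[-] asks=[-]
After op 4 [order #3] market_sell(qty=6): fills=none; bids=[-] asks=[-]
After op 5 [order #4] limit_buy(price=96, qty=4): fills=none; bids=[#4:4@96] asks=[-]
After op 6 [order #5] market_sell(qty=3): fills=#4x#5:3@96; bids=[#4:1@96] asks=[-]
After op 7 [order #6] market_buy(qty=6): fills=none; bids=[#4:1@96] asks=[-]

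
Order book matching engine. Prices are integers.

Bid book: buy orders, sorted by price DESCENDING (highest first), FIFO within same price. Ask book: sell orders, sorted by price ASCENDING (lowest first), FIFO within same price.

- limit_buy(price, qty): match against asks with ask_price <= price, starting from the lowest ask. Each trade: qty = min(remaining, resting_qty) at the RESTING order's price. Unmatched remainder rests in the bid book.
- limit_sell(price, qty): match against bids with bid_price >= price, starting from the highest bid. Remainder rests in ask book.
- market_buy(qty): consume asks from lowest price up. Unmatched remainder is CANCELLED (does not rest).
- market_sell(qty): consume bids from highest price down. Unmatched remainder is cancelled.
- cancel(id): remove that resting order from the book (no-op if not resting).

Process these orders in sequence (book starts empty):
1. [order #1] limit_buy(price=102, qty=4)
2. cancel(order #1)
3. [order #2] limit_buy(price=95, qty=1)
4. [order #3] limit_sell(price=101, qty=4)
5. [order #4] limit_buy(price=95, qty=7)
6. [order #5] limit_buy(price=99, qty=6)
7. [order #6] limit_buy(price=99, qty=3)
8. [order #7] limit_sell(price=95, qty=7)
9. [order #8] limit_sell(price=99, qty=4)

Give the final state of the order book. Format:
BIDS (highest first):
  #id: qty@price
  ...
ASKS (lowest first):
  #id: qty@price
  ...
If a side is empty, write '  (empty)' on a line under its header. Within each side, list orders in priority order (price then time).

After op 1 [order #1] limit_buy(price=102, qty=4): fills=none; bids=[#1:4@102] asks=[-]
After op 2 cancel(order #1): fills=none; bids=[-] asks=[-]
After op 3 [order #2] limit_buy(price=95, qty=1): fills=none; bids=[#2:1@95] asks=[-]
After op 4 [order #3] limit_sell(price=101, qty=4): fills=none; bids=[#2:1@95] asks=[#3:4@101]
After op 5 [order #4] limit_buy(price=95, qty=7): fills=none; bids=[#2:1@95 #4:7@95] asks=[#3:4@101]
After op 6 [order #5] limit_buy(price=99, qty=6): fills=none; bids=[#5:6@99 #2:1@95 #4:7@95] asks=[#3:4@101]
After op 7 [order #6] limit_buy(price=99, qty=3): fills=none; bids=[#5:6@99 #6:3@99 #2:1@95 #4:7@95] asks=[#3:4@101]
After op 8 [order #7] limit_sell(price=95, qty=7): fills=#5x#7:6@99 #6x#7:1@99; bids=[#6:2@99 #2:1@95 #4:7@95] asks=[#3:4@101]
After op 9 [order #8] limit_sell(price=99, qty=4): fills=#6x#8:2@99; bids=[#2:1@95 #4:7@95] asks=[#8:2@99 #3:4@101]

Answer: BIDS (highest first):
  #2: 1@95
  #4: 7@95
ASKS (lowest first):
  #8: 2@99
  #3: 4@101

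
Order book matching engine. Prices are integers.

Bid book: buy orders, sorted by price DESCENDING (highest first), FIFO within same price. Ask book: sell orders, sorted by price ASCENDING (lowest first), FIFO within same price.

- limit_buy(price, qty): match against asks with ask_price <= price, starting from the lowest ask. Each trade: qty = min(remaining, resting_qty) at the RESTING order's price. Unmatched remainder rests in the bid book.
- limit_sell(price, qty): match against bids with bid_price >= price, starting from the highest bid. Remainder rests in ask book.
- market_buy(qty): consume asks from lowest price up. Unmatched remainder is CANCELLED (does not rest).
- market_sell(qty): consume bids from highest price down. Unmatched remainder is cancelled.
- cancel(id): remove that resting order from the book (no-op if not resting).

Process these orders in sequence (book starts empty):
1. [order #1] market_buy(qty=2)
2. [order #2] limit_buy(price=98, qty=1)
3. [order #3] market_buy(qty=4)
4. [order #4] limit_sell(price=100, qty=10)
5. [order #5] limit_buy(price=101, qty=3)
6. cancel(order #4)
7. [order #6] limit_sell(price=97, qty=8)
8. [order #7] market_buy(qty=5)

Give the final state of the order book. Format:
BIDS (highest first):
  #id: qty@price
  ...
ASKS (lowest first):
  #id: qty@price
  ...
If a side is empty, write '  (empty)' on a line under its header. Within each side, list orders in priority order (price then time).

After op 1 [order #1] market_buy(qty=2): fills=none; bids=[-] asks=[-]
After op 2 [order #2] limit_buy(price=98, qty=1): fills=none; bids=[#2:1@98] asks=[-]
After op 3 [order #3] market_buy(qty=4): fills=none; bids=[#2:1@98] asks=[-]
After op 4 [order #4] limit_sell(price=100, qty=10): fills=none; bids=[#2:1@98] asks=[#4:10@100]
After op 5 [order #5] limit_buy(price=101, qty=3): fills=#5x#4:3@100; bids=[#2:1@98] asks=[#4:7@100]
After op 6 cancel(order #4): fills=none; bids=[#2:1@98] asks=[-]
After op 7 [order #6] limit_sell(price=97, qty=8): fills=#2x#6:1@98; bids=[-] asks=[#6:7@97]
After op 8 [order #7] market_buy(qty=5): fills=#7x#6:5@97; bids=[-] asks=[#6:2@97]

Answer: BIDS (highest first):
  (empty)
ASKS (lowest first):
  #6: 2@97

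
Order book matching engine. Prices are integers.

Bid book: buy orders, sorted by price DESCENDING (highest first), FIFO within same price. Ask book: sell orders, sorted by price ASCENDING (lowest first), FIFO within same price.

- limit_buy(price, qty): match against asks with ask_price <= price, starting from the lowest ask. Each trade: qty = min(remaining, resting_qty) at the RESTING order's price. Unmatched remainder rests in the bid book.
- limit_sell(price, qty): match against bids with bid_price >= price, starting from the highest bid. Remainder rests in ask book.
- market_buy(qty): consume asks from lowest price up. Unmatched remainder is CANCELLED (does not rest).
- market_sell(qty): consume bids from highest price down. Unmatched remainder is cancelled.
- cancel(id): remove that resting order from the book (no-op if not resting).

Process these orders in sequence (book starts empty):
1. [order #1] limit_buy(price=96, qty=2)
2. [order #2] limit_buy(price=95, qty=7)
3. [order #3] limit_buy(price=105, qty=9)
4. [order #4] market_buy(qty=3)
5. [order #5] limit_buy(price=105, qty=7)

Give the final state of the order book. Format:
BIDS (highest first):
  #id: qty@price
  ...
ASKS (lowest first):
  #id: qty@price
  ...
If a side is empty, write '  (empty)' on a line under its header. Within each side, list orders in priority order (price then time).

Answer: BIDS (highest first):
  #3: 9@105
  #5: 7@105
  #1: 2@96
  #2: 7@95
ASKS (lowest first):
  (empty)

Derivation:
After op 1 [order #1] limit_buy(price=96, qty=2): fills=none; bids=[#1:2@96] asks=[-]
After op 2 [order #2] limit_buy(price=95, qty=7): fills=none; bids=[#1:2@96 #2:7@95] asks=[-]
After op 3 [order #3] limit_buy(price=105, qty=9): fills=none; bids=[#3:9@105 #1:2@96 #2:7@95] asks=[-]
After op 4 [order #4] market_buy(qty=3): fills=none; bids=[#3:9@105 #1:2@96 #2:7@95] asks=[-]
After op 5 [order #5] limit_buy(price=105, qty=7): fills=none; bids=[#3:9@105 #5:7@105 #1:2@96 #2:7@95] asks=[-]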